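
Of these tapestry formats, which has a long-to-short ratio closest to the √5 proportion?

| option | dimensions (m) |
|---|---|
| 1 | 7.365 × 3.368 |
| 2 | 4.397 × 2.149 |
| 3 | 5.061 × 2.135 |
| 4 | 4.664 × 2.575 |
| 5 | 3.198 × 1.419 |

5

Target root-5 ≈ 2.236.
1: 2.187 (Δ0.049)  2: 2.046 (Δ0.190)  3: 2.370 (Δ0.134)  4: 1.811 (Δ0.425)  5: 2.254 (Δ0.018)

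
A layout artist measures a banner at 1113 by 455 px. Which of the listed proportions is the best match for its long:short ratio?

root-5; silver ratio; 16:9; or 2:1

silver ratio

Ratio = 1113 / 455 ≈ 2.446.
Distances: root-5 2.236 (Δ 0.210); silver ratio 2.414 (Δ 0.032); 16:9 1.778 (Δ 0.668); 2:1 2.000 (Δ 0.446).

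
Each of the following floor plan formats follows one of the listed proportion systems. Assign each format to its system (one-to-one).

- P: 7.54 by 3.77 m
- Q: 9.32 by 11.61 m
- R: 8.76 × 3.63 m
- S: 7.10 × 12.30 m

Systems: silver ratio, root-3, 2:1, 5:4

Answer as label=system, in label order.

P=2:1, Q=5:4, R=silver ratio, S=root-3

P = 7.54/3.77 ≈ 2.000 → 2:1 (2.000)
Q = 11.61/9.32 ≈ 1.246 → 5:4 (1.250)
R = 8.76/3.63 ≈ 2.413 → silver ratio (2.414)
S = 12.30/7.10 ≈ 1.732 → root-3 (1.732)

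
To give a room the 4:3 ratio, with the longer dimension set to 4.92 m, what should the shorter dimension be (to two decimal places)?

3.69 m

4:3 ≈ 1.33333.
Shorter side = 4.92 ÷ 1.33333 ≈ 3.6900 → 3.69 m.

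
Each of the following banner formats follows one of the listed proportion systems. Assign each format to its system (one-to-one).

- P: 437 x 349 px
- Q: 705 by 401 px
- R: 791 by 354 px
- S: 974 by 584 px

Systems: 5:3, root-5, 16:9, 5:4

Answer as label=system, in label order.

P=5:4, Q=16:9, R=root-5, S=5:3

P = 437/349 ≈ 1.252 → 5:4 (1.250)
Q = 705/401 ≈ 1.758 → 16:9 (1.778)
R = 791/354 ≈ 2.234 → root-5 (2.236)
S = 974/584 ≈ 1.668 → 5:3 (1.667)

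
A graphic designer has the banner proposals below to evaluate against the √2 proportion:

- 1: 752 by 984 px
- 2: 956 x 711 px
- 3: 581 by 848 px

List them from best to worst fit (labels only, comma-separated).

3, 2, 1

1: 984/752 ≈ 1.309 → |1.309 − 1.414| = 0.105
2: 956/711 ≈ 1.345 → |1.345 − 1.414| = 0.069
3: 848/581 ≈ 1.460 → |1.460 − 1.414| = 0.046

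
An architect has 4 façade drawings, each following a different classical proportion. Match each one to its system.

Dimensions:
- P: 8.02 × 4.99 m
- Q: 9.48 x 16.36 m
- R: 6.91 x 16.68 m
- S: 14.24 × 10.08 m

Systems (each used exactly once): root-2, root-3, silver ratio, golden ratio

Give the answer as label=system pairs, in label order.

P=golden ratio, Q=root-3, R=silver ratio, S=root-2

Ratios: P ≈ 1.607; Q ≈ 1.726; R ≈ 2.414; S ≈ 1.413.
Targets: root-2 ≈ 1.414; root-3 ≈ 1.732; silver ratio ≈ 2.414; golden ratio ≈ 1.618.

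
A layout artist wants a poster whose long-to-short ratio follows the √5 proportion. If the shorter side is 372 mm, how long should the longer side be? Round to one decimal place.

root-5 ≈ 2.23607.
Longer side = 372 × 2.23607 ≈ 831.818 → 831.8 mm.

831.8 mm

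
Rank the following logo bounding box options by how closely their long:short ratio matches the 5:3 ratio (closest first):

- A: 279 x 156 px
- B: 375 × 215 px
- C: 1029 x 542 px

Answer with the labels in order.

Ratios: A = 279 / 156 ≈ 1.788; B = 375 / 215 ≈ 1.744; C = 1029 / 542 ≈ 1.899.
|Δ from 1.667|: A 0.121; B 0.077; C 0.232.

B, A, C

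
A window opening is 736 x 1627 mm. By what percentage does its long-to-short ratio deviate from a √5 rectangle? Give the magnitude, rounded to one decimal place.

1.1%

Ratio = 1627 / 736 ≈ 2.2106.
Ideal root-5 ≈ 2.2361. |2.2106 − 2.2361| / 2.2361 ≈ 1.14% → 1.1%.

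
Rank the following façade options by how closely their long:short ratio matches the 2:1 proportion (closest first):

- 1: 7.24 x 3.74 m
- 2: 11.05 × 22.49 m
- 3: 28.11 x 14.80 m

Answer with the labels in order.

1: 7.24/3.74 ≈ 1.936 → |1.936 − 2.000| = 0.064
2: 22.49/11.05 ≈ 2.035 → |2.035 − 2.000| = 0.035
3: 28.11/14.80 ≈ 1.899 → |1.899 − 2.000| = 0.101

2, 1, 3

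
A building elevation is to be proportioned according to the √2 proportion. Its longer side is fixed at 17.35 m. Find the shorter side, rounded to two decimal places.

12.27 m

root-2 ≈ 1.41421.
Shorter side = 17.35 ÷ 1.41421 ≈ 12.2683 → 12.27 m.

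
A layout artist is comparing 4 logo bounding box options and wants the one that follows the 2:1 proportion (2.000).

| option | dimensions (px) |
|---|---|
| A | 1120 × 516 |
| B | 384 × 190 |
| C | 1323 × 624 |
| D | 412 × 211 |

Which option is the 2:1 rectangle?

B

Ratios (long/short): A ≈ 2.171; B ≈ 2.021; C ≈ 2.120; D ≈ 1.953.
2:1 ≈ 2.000; option B is nearest (Δ 0.021).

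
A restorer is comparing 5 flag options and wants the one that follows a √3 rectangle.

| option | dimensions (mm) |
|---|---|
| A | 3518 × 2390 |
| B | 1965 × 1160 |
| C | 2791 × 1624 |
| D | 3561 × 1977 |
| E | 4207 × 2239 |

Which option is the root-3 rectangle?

Target root-3 ≈ 1.732.
A: 1.472 (Δ0.260)  B: 1.694 (Δ0.038)  C: 1.719 (Δ0.013)  D: 1.801 (Δ0.069)  E: 1.879 (Δ0.147)

C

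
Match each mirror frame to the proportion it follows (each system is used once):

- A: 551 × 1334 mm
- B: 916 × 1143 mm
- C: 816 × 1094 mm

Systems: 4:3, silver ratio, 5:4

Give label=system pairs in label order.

A=silver ratio, B=5:4, C=4:3

A = 1334/551 ≈ 2.421 → silver ratio (2.414)
B = 1143/916 ≈ 1.248 → 5:4 (1.250)
C = 1094/816 ≈ 1.341 → 4:3 (1.333)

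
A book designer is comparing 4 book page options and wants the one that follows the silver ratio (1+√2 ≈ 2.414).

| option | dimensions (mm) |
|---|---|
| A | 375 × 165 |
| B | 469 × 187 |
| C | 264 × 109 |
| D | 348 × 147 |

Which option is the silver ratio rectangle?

Target silver ratio ≈ 2.414.
A: 2.273 (Δ0.141)  B: 2.508 (Δ0.094)  C: 2.422 (Δ0.008)  D: 2.367 (Δ0.047)

C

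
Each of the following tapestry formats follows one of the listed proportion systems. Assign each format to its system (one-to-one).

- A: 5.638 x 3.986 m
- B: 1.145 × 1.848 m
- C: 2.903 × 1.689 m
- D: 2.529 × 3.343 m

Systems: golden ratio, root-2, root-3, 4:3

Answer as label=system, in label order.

Ratios: A ≈ 1.414; B ≈ 1.614; C ≈ 1.719; D ≈ 1.322.
Targets: golden ratio ≈ 1.618; root-2 ≈ 1.414; root-3 ≈ 1.732; 4:3 ≈ 1.333.

A=root-2, B=golden ratio, C=root-3, D=4:3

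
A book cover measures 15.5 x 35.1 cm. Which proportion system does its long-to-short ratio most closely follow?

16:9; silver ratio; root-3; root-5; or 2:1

35.1/15.5 ≈ 2.265. Nearest candidates are root-5 (2.236, off by 0.029) and silver ratio (2.414, off by 0.149).

root-5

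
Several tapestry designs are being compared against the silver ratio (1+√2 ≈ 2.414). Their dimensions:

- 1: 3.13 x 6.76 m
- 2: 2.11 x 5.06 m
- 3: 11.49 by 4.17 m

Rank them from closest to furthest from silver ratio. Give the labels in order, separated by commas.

2, 1, 3

1: 6.76/3.13 ≈ 2.160 → |2.160 − 2.414| = 0.254
2: 5.06/2.11 ≈ 2.398 → |2.398 − 2.414| = 0.016
3: 11.49/4.17 ≈ 2.755 → |2.755 − 2.414| = 0.341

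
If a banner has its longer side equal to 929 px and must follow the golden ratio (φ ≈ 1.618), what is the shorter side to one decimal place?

golden ratio ≈ 1.61803.
Shorter side = 929 ÷ 1.61803 ≈ 574.155 → 574.2 px.

574.2 px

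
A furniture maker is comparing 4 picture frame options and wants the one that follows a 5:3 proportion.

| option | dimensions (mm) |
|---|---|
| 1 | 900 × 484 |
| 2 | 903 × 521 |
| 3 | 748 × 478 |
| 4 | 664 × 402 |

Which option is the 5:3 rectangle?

4

Ratios (long/short): 1 ≈ 1.860; 2 ≈ 1.733; 3 ≈ 1.565; 4 ≈ 1.652.
5:3 ≈ 1.667; option 4 is nearest (Δ 0.015).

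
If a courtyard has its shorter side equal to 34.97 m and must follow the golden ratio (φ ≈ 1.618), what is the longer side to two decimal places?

56.58 m

golden ratio ≈ 1.61803.
Longer side = 34.97 × 1.61803 ≈ 56.5825 → 56.58 m.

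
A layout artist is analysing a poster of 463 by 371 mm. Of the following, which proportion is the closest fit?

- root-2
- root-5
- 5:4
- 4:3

Ratio = 463 / 371 ≈ 1.248.
Distances: root-2 1.414 (Δ 0.166); root-5 2.236 (Δ 0.988); 5:4 1.250 (Δ 0.002); 4:3 1.333 (Δ 0.085).

5:4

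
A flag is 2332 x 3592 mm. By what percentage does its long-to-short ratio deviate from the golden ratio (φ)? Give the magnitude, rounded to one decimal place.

Ratio = 3592 / 2332 ≈ 1.5403.
Ideal golden ratio ≈ 1.6180. |1.5403 − 1.6180| / 1.6180 ≈ 4.80% → 4.8%.

4.8%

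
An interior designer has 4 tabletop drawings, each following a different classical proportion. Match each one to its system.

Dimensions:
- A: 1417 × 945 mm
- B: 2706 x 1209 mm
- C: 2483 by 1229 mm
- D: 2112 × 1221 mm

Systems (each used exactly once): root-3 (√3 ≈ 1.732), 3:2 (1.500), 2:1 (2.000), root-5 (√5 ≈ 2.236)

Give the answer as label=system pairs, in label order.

Ratios: A ≈ 1.499; B ≈ 2.238; C ≈ 2.020; D ≈ 1.730.
Targets: root-3 ≈ 1.732; 3:2 ≈ 1.500; 2:1 ≈ 2.000; root-5 ≈ 2.236.

A=3:2, B=root-5, C=2:1, D=root-3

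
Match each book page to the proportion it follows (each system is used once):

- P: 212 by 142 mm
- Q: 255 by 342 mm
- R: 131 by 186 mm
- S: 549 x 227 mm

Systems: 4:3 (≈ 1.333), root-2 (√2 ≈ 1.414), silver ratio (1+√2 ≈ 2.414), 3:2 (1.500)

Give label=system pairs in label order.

P = 212/142 ≈ 1.493 → 3:2 (1.500)
Q = 342/255 ≈ 1.341 → 4:3 (1.333)
R = 186/131 ≈ 1.420 → root-2 (1.414)
S = 549/227 ≈ 2.419 → silver ratio (2.414)

P=3:2, Q=4:3, R=root-2, S=silver ratio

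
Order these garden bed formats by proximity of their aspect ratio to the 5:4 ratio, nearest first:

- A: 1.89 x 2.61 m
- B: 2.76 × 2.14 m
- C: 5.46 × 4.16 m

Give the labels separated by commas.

B, C, A

A: 2.61/1.89 ≈ 1.381 → |1.381 − 1.250| = 0.131
B: 2.76/2.14 ≈ 1.290 → |1.290 − 1.250| = 0.040
C: 5.46/4.16 ≈ 1.312 → |1.312 − 1.250| = 0.062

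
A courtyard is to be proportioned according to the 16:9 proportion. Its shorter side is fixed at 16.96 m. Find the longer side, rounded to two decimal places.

16:9 ≈ 1.77778.
Longer side = 16.96 × 1.77778 ≈ 30.1511 → 30.15 m.

30.15 m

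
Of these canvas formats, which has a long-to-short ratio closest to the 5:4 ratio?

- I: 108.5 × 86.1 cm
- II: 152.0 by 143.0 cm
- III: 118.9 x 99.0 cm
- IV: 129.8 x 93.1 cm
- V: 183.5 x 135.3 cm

Target 5:4 ≈ 1.250.
I: 1.260 (Δ0.010)  II: 1.063 (Δ0.187)  III: 1.201 (Δ0.049)  IV: 1.394 (Δ0.144)  V: 1.356 (Δ0.106)

I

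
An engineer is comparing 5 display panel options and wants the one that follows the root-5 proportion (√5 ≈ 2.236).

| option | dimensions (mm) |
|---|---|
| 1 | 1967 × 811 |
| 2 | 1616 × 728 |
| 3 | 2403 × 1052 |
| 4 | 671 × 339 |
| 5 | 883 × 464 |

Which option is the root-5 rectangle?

Ratios (long/short): 1 ≈ 2.425; 2 ≈ 2.220; 3 ≈ 2.284; 4 ≈ 1.979; 5 ≈ 1.903.
root-5 ≈ 2.236; option 2 is nearest (Δ 0.016).

2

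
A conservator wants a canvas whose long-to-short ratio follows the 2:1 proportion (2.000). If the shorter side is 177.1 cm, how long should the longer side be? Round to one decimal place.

354.2 cm

2:1 = 2.00000.
Longer side = 177.1 × 2.00000 ≈ 354.200 → 354.2 cm.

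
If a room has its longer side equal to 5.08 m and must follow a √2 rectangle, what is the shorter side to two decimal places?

3.59 m

root-2 ≈ 1.41421.
Shorter side = 5.08 ÷ 1.41421 ≈ 3.5921 → 3.59 m.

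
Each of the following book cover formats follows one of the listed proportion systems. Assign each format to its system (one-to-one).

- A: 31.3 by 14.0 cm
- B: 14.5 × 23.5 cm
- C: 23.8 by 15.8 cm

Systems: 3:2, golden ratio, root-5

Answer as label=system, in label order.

A = 31.3/14.0 ≈ 2.236 → root-5 (2.236)
B = 23.5/14.5 ≈ 1.621 → golden ratio (1.618)
C = 23.8/15.8 ≈ 1.506 → 3:2 (1.500)

A=root-5, B=golden ratio, C=3:2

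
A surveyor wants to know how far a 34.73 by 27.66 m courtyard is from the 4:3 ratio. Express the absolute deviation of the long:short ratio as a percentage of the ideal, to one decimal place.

5.8%

Ratio = 34.73 / 27.66 ≈ 1.2556.
Ideal 4:3 ≈ 1.3333. |1.2556 − 1.3333| / 1.3333 ≈ 5.83% → 5.8%.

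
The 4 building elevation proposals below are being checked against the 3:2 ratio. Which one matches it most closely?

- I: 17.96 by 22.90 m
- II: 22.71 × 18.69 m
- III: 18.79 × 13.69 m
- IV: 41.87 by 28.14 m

Target 3:2 ≈ 1.500.
I: 1.275 (Δ0.225)  II: 1.215 (Δ0.285)  III: 1.373 (Δ0.127)  IV: 1.488 (Δ0.012)

IV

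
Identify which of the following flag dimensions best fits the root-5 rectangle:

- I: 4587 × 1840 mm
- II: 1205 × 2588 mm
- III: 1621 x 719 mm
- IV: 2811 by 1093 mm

Ratios (long/short): I ≈ 2.493; II ≈ 2.148; III ≈ 2.255; IV ≈ 2.572.
root-5 ≈ 2.236; option III is nearest (Δ 0.019).

III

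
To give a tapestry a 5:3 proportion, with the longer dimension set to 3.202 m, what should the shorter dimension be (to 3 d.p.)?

5:3 ≈ 1.66667.
Shorter side = 3.202 ÷ 1.66667 ≈ 1.92120 → 1.921 m.

1.921 m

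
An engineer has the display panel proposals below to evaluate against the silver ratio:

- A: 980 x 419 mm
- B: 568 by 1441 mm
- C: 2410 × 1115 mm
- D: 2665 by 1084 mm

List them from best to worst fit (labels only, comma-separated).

Ratios: A = 980 / 419 ≈ 2.339; B = 1441 / 568 ≈ 2.537; C = 2410 / 1115 ≈ 2.161; D = 2665 / 1084 ≈ 2.458.
|Δ from 2.414|: A 0.075; B 0.123; C 0.253; D 0.044.

D, A, B, C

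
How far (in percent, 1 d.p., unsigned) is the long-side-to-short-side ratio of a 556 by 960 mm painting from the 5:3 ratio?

Ratio = 960 / 556 ≈ 1.7266.
Ideal 5:3 ≈ 1.6667. |1.7266 − 1.6667| / 1.6667 ≈ 3.59% → 3.6%.

3.6%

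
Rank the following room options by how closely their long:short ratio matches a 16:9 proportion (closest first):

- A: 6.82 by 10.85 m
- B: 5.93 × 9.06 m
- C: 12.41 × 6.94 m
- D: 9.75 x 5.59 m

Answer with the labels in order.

C, D, A, B

Ratios: A = 10.85 / 6.82 ≈ 1.591; B = 9.06 / 5.93 ≈ 1.528; C = 12.41 / 6.94 ≈ 1.788; D = 9.75 / 5.59 ≈ 1.744.
|Δ from 1.778|: A 0.187; B 0.250; C 0.010; D 0.034.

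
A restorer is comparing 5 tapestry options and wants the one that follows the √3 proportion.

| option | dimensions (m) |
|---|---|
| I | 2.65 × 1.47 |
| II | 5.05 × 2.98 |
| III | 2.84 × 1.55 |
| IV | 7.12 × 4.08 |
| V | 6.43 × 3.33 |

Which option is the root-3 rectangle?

IV

Ratios (long/short): I ≈ 1.803; II ≈ 1.695; III ≈ 1.832; IV ≈ 1.745; V ≈ 1.931.
root-3 ≈ 1.732; option IV is nearest (Δ 0.013).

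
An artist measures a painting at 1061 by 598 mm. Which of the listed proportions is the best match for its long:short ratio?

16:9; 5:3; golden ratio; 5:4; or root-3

16:9

Ratio = 1061 / 598 ≈ 1.774.
Distances: 16:9 1.778 (Δ 0.004); 5:3 1.667 (Δ 0.107); golden ratio 1.618 (Δ 0.156); 5:4 1.250 (Δ 0.524); root-3 1.732 (Δ 0.042).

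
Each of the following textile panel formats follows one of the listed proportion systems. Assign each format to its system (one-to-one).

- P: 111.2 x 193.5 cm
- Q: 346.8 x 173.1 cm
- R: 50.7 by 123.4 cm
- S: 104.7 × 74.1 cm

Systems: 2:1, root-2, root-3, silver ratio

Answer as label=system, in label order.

P = 193.5/111.2 ≈ 1.740 → root-3 (1.732)
Q = 346.8/173.1 ≈ 2.003 → 2:1 (2.000)
R = 123.4/50.7 ≈ 2.434 → silver ratio (2.414)
S = 104.7/74.1 ≈ 1.413 → root-2 (1.414)

P=root-3, Q=2:1, R=silver ratio, S=root-2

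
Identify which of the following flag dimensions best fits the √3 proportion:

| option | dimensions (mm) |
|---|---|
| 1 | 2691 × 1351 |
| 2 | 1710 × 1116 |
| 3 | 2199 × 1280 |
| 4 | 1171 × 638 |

Target root-3 ≈ 1.732.
1: 1.992 (Δ0.260)  2: 1.532 (Δ0.200)  3: 1.718 (Δ0.014)  4: 1.835 (Δ0.103)

3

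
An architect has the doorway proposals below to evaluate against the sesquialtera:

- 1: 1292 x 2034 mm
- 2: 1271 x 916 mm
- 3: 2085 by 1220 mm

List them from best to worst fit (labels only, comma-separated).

1: 2034/1292 ≈ 1.574 → |1.574 − 1.500| = 0.074
2: 1271/916 ≈ 1.388 → |1.388 − 1.500| = 0.112
3: 2085/1220 ≈ 1.709 → |1.709 − 1.500| = 0.209

1, 2, 3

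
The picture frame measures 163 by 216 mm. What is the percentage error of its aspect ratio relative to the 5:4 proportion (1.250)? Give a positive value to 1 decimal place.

6.0%

Ratio = 216 / 163 ≈ 1.3252.
Ideal 5:4 = 1.2500. |1.3252 − 1.2500| / 1.2500 ≈ 6.02% → 6.0%.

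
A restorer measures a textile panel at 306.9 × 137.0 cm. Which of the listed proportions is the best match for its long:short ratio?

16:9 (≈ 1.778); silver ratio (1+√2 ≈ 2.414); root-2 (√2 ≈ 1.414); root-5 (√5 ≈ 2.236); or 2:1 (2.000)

306.9/137.0 ≈ 2.240. Nearest candidates are root-5 (2.236, off by 0.004) and silver ratio (2.414, off by 0.174).

root-5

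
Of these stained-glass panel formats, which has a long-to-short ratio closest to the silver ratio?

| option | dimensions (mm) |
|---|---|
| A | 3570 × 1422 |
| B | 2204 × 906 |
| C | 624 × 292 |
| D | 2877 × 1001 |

Ratios (long/short): A ≈ 2.511; B ≈ 2.433; C ≈ 2.137; D ≈ 2.874.
silver ratio ≈ 2.414; option B is nearest (Δ 0.019).

B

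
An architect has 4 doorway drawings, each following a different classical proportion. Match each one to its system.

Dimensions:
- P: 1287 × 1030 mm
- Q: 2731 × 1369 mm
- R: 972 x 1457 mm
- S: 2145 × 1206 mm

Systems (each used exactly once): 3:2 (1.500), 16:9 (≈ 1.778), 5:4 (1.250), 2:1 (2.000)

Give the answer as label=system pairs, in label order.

Ratios: P ≈ 1.250; Q ≈ 1.995; R ≈ 1.499; S ≈ 1.779.
Targets: 3:2 ≈ 1.500; 16:9 ≈ 1.778; 5:4 ≈ 1.250; 2:1 ≈ 2.000.

P=5:4, Q=2:1, R=3:2, S=16:9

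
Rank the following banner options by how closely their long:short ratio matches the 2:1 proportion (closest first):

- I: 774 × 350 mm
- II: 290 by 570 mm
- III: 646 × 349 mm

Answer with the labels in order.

I: 774/350 ≈ 2.211 → |2.211 − 2.000| = 0.211
II: 570/290 ≈ 1.966 → |1.966 − 2.000| = 0.034
III: 646/349 ≈ 1.851 → |1.851 − 2.000| = 0.149

II, III, I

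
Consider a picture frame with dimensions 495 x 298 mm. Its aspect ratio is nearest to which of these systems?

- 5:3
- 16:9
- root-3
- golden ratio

Ratio = 495 / 298 ≈ 1.661.
Distances: 5:3 1.667 (Δ 0.006); 16:9 1.778 (Δ 0.117); root-3 1.732 (Δ 0.071); golden ratio 1.618 (Δ 0.043).

5:3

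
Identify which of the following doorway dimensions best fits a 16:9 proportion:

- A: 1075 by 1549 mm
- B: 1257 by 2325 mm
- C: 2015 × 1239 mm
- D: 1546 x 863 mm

D

Ratios (long/short): A ≈ 1.441; B ≈ 1.850; C ≈ 1.626; D ≈ 1.791.
16:9 ≈ 1.778; option D is nearest (Δ 0.013).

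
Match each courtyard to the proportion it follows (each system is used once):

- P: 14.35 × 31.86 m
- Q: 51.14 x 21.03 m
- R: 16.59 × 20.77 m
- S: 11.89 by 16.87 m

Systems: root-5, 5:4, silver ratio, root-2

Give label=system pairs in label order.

Ratios: P ≈ 2.220; Q ≈ 2.432; R ≈ 1.252; S ≈ 1.419.
Targets: root-5 ≈ 2.236; 5:4 ≈ 1.250; silver ratio ≈ 2.414; root-2 ≈ 1.414.

P=root-5, Q=silver ratio, R=5:4, S=root-2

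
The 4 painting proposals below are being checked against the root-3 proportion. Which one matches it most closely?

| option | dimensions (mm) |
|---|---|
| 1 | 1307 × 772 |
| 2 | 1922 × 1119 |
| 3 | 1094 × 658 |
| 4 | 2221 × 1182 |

Ratios (long/short): 1 ≈ 1.693; 2 ≈ 1.718; 3 ≈ 1.663; 4 ≈ 1.879.
root-3 ≈ 1.732; option 2 is nearest (Δ 0.014).

2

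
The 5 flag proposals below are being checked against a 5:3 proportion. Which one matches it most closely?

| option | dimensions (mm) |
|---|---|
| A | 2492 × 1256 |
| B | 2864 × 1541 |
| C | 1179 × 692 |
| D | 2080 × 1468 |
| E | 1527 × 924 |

E

Ratios (long/short): A ≈ 1.984; B ≈ 1.859; C ≈ 1.704; D ≈ 1.417; E ≈ 1.653.
5:3 ≈ 1.667; option E is nearest (Δ 0.014).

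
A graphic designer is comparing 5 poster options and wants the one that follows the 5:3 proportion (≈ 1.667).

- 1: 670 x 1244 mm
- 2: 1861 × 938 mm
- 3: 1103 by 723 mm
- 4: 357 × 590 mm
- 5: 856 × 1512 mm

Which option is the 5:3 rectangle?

4

Target 5:3 ≈ 1.667.
1: 1.857 (Δ0.190)  2: 1.984 (Δ0.317)  3: 1.526 (Δ0.141)  4: 1.653 (Δ0.014)  5: 1.766 (Δ0.099)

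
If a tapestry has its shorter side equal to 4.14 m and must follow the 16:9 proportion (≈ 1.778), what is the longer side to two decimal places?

16:9 ≈ 1.77778.
Longer side = 4.14 × 1.77778 ≈ 7.3600 → 7.36 m.

7.36 m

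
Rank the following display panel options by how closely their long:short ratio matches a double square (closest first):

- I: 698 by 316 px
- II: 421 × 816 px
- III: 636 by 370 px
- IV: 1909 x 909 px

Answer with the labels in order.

II, IV, I, III

Ratios: I = 698 / 316 ≈ 2.209; II = 816 / 421 ≈ 1.938; III = 636 / 370 ≈ 1.719; IV = 1909 / 909 ≈ 2.100.
|Δ from 2.000|: I 0.209; II 0.062; III 0.281; IV 0.100.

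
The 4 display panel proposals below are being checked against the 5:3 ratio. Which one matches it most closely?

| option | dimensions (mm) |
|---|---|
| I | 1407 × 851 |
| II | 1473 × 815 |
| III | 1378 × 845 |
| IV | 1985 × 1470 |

I

Target 5:3 ≈ 1.667.
I: 1.653 (Δ0.014)  II: 1.807 (Δ0.140)  III: 1.631 (Δ0.036)  IV: 1.350 (Δ0.317)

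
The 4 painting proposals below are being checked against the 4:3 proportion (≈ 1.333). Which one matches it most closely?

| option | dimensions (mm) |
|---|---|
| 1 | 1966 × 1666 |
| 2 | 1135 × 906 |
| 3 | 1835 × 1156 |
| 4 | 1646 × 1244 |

Ratios (long/short): 1 ≈ 1.180; 2 ≈ 1.253; 3 ≈ 1.587; 4 ≈ 1.323.
4:3 ≈ 1.333; option 4 is nearest (Δ 0.010).

4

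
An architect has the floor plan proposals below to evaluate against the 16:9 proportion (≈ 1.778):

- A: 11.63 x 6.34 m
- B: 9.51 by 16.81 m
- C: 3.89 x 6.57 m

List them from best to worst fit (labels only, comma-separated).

Ratios: A = 11.63 / 6.34 ≈ 1.834; B = 16.81 / 9.51 ≈ 1.768; C = 6.57 / 3.89 ≈ 1.689.
|Δ from 1.778|: A 0.056; B 0.010; C 0.089.

B, A, C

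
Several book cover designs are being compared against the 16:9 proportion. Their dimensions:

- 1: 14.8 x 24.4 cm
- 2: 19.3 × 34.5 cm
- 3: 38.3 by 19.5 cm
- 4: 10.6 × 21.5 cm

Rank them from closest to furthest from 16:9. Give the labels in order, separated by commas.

2, 1, 3, 4

1: 24.4/14.8 ≈ 1.649 → |1.649 − 1.778| = 0.129
2: 34.5/19.3 ≈ 1.788 → |1.788 − 1.778| = 0.010
3: 38.3/19.5 ≈ 1.964 → |1.964 − 1.778| = 0.186
4: 21.5/10.6 ≈ 2.028 → |2.028 − 1.778| = 0.250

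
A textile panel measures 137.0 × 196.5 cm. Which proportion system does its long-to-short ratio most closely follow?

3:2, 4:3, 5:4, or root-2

Ratio = 196.5 / 137.0 ≈ 1.434.
Distances: 3:2 1.500 (Δ 0.066); 4:3 1.333 (Δ 0.101); 5:4 1.250 (Δ 0.184); root-2 1.414 (Δ 0.020).

root-2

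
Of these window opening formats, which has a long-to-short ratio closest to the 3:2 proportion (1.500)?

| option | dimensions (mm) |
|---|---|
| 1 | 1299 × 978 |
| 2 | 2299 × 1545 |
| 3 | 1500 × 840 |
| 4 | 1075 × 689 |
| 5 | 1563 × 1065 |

2

Target 3:2 ≈ 1.500.
1: 1.328 (Δ0.172)  2: 1.488 (Δ0.012)  3: 1.786 (Δ0.286)  4: 1.560 (Δ0.060)  5: 1.468 (Δ0.032)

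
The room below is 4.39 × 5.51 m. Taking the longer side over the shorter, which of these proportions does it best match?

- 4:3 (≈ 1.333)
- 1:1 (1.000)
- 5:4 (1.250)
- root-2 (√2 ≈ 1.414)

Ratio = 5.51 / 4.39 ≈ 1.255.
Distances: 4:3 1.333 (Δ 0.078); 1:1 1.000 (Δ 0.255); 5:4 1.250 (Δ 0.005); root-2 1.414 (Δ 0.159).

5:4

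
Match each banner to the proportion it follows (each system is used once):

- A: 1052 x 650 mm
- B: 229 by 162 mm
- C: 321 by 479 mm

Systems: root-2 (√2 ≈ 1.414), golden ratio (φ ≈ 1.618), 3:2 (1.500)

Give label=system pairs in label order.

Ratios: A ≈ 1.618; B ≈ 1.414; C ≈ 1.492.
Targets: root-2 ≈ 1.414; golden ratio ≈ 1.618; 3:2 ≈ 1.500.

A=golden ratio, B=root-2, C=3:2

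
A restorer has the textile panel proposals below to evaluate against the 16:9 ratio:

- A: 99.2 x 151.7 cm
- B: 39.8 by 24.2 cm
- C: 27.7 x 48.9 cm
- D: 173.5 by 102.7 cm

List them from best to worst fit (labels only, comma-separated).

Ratios: A = 151.7 / 99.2 ≈ 1.529; B = 39.8 / 24.2 ≈ 1.645; C = 48.9 / 27.7 ≈ 1.765; D = 173.5 / 102.7 ≈ 1.689.
|Δ from 1.778|: A 0.249; B 0.133; C 0.013; D 0.089.

C, D, B, A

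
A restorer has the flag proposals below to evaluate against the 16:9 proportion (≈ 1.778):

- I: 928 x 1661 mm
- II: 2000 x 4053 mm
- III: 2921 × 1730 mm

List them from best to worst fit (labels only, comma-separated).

Ratios: I = 1661 / 928 ≈ 1.790; II = 4053 / 2000 ≈ 2.026; III = 2921 / 1730 ≈ 1.688.
|Δ from 1.778|: I 0.012; II 0.248; III 0.090.

I, III, II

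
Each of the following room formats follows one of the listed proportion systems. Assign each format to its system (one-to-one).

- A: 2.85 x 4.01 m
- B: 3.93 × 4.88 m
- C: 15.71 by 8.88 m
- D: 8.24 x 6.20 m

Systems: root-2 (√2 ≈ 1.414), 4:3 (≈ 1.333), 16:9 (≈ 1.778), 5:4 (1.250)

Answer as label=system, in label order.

A=root-2, B=5:4, C=16:9, D=4:3

A = 4.01/2.85 ≈ 1.407 → root-2 (1.414)
B = 4.88/3.93 ≈ 1.242 → 5:4 (1.250)
C = 15.71/8.88 ≈ 1.769 → 16:9 (1.778)
D = 8.24/6.20 ≈ 1.329 → 4:3 (1.333)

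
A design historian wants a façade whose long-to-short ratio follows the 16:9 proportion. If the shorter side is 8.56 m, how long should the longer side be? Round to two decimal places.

16:9 ≈ 1.77778.
Longer side = 8.56 × 1.77778 ≈ 15.2178 → 15.22 m.

15.22 m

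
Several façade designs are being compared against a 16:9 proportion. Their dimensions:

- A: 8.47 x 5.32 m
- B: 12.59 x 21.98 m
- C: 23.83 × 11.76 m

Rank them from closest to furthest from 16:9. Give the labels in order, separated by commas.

B, A, C

A: 8.47/5.32 ≈ 1.592 → |1.592 − 1.778| = 0.186
B: 21.98/12.59 ≈ 1.746 → |1.746 − 1.778| = 0.032
C: 23.83/11.76 ≈ 2.026 → |2.026 − 1.778| = 0.248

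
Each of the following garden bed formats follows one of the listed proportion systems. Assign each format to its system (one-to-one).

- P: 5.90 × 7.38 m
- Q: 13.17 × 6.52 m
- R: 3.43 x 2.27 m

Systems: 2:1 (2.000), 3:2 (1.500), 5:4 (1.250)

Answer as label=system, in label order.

P=5:4, Q=2:1, R=3:2

P = 7.38/5.90 ≈ 1.251 → 5:4 (1.250)
Q = 13.17/6.52 ≈ 2.020 → 2:1 (2.000)
R = 3.43/2.27 ≈ 1.511 → 3:2 (1.500)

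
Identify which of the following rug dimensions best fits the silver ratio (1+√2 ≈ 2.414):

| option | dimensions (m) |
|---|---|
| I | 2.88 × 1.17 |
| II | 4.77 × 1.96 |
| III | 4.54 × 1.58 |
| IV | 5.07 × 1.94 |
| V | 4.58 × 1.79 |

II

Ratios (long/short): I ≈ 2.462; II ≈ 2.434; III ≈ 2.873; IV ≈ 2.613; V ≈ 2.559.
silver ratio ≈ 2.414; option II is nearest (Δ 0.020).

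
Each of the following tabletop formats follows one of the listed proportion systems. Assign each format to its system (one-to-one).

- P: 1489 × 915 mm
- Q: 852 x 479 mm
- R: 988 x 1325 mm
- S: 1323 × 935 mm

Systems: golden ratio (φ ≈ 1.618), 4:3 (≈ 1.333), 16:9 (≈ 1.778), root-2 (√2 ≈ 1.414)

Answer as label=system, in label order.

P = 1489/915 ≈ 1.627 → golden ratio (1.618)
Q = 852/479 ≈ 1.779 → 16:9 (1.778)
R = 1325/988 ≈ 1.341 → 4:3 (1.333)
S = 1323/935 ≈ 1.415 → root-2 (1.414)

P=golden ratio, Q=16:9, R=4:3, S=root-2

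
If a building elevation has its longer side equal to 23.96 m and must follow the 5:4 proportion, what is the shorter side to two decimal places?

5:4 = 1.25000.
Shorter side = 23.96 ÷ 1.25000 ≈ 19.1680 → 19.17 m.

19.17 m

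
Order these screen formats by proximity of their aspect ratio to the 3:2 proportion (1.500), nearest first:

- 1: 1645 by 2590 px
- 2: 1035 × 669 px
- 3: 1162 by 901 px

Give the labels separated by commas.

2, 1, 3

Ratios: 1 = 2590 / 1645 ≈ 1.574; 2 = 1035 / 669 ≈ 1.547; 3 = 1162 / 901 ≈ 1.290.
|Δ from 1.500|: 1 0.074; 2 0.047; 3 0.210.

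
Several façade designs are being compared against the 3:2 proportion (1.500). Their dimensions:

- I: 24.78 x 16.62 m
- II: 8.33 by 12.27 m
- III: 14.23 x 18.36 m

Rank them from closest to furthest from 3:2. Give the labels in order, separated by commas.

I, II, III

Ratios: I = 24.78 / 16.62 ≈ 1.491; II = 12.27 / 8.33 ≈ 1.473; III = 18.36 / 14.23 ≈ 1.290.
|Δ from 1.500|: I 0.009; II 0.027; III 0.210.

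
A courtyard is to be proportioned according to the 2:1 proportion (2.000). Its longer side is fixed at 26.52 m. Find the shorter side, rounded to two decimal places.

2:1 = 2.00000.
Shorter side = 26.52 ÷ 2.00000 ≈ 13.2600 → 13.26 m.

13.26 m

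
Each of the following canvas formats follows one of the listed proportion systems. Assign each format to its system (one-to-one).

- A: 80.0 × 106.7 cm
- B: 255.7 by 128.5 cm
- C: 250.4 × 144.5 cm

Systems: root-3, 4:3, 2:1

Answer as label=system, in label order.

A=4:3, B=2:1, C=root-3

Ratios: A ≈ 1.334; B ≈ 1.990; C ≈ 1.733.
Targets: root-3 ≈ 1.732; 4:3 ≈ 1.333; 2:1 ≈ 2.000.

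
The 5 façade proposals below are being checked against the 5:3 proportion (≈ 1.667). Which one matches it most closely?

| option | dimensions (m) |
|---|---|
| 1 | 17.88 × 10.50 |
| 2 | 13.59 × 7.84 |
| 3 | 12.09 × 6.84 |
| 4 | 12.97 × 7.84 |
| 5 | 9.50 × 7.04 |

4

Target 5:3 ≈ 1.667.
1: 1.703 (Δ0.036)  2: 1.733 (Δ0.066)  3: 1.768 (Δ0.101)  4: 1.654 (Δ0.013)  5: 1.349 (Δ0.318)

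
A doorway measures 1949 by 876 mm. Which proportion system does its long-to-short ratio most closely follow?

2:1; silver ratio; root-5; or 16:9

1949/876 ≈ 2.225. Nearest candidates are root-5 (2.236, off by 0.011) and silver ratio (2.414, off by 0.189).

root-5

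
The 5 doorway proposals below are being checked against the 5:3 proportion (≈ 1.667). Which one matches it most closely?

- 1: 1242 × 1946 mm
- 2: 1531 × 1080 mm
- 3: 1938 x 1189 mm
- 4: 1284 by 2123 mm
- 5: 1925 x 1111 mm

4

Ratios (long/short): 1 ≈ 1.567; 2 ≈ 1.418; 3 ≈ 1.630; 4 ≈ 1.653; 5 ≈ 1.733.
5:3 ≈ 1.667; option 4 is nearest (Δ 0.014).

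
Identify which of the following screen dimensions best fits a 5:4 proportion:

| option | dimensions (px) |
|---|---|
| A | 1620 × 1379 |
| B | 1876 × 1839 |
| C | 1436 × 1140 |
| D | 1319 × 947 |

C

Target 5:4 ≈ 1.250.
A: 1.175 (Δ0.075)  B: 1.020 (Δ0.230)  C: 1.260 (Δ0.010)  D: 1.393 (Δ0.143)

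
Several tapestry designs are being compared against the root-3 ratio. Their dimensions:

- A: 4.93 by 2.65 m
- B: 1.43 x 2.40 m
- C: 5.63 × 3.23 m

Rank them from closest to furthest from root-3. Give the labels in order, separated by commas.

C, B, A

A: 4.93/2.65 ≈ 1.860 → |1.860 − 1.732| = 0.128
B: 2.40/1.43 ≈ 1.678 → |1.678 − 1.732| = 0.054
C: 5.63/3.23 ≈ 1.743 → |1.743 − 1.732| = 0.011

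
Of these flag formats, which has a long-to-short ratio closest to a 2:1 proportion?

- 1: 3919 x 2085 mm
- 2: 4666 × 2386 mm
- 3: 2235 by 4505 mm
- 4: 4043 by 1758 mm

Ratios (long/short): 1 ≈ 1.880; 2 ≈ 1.956; 3 ≈ 2.016; 4 ≈ 2.300.
2:1 ≈ 2.000; option 3 is nearest (Δ 0.016).

3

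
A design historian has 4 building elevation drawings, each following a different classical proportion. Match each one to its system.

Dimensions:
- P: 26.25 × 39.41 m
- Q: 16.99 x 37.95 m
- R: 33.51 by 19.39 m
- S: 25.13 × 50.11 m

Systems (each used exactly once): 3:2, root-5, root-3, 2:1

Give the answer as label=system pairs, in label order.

Ratios: P ≈ 1.501; Q ≈ 2.234; R ≈ 1.728; S ≈ 1.994.
Targets: 3:2 ≈ 1.500; root-5 ≈ 2.236; root-3 ≈ 1.732; 2:1 ≈ 2.000.

P=3:2, Q=root-5, R=root-3, S=2:1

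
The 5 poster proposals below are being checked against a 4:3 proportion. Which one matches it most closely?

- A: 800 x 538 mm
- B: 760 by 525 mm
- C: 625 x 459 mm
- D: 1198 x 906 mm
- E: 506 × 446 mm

D

Ratios (long/short): A ≈ 1.487; B ≈ 1.448; C ≈ 1.362; D ≈ 1.322; E ≈ 1.135.
4:3 ≈ 1.333; option D is nearest (Δ 0.011).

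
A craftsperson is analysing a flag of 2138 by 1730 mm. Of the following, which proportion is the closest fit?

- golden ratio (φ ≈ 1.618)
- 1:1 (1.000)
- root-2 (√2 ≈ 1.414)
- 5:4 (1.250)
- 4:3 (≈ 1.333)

Ratio = 2138 / 1730 ≈ 1.236.
Distances: golden ratio 1.618 (Δ 0.382); 1:1 1.000 (Δ 0.236); root-2 1.414 (Δ 0.178); 5:4 1.250 (Δ 0.014); 4:3 1.333 (Δ 0.097).

5:4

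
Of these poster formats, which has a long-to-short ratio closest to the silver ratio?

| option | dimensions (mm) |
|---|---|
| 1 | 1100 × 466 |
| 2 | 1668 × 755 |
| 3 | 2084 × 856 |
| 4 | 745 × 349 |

3

Ratios (long/short): 1 ≈ 2.361; 2 ≈ 2.209; 3 ≈ 2.435; 4 ≈ 2.135.
silver ratio ≈ 2.414; option 3 is nearest (Δ 0.021).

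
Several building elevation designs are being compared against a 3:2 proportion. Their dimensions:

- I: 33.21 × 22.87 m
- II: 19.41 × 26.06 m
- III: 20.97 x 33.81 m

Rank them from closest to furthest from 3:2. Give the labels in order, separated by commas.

I, III, II

I: 33.21/22.87 ≈ 1.452 → |1.452 − 1.500| = 0.048
II: 26.06/19.41 ≈ 1.343 → |1.343 − 1.500| = 0.157
III: 33.81/20.97 ≈ 1.612 → |1.612 − 1.500| = 0.112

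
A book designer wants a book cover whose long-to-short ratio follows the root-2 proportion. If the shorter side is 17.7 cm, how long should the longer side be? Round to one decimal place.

25.0 cm

root-2 ≈ 1.41421.
Longer side = 17.7 × 1.41421 ≈ 25.032 → 25.0 cm.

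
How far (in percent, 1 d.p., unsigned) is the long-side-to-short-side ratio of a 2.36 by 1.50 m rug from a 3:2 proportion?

4.9%

Ratio = 2.36 / 1.50 ≈ 1.5733.
Ideal 3:2 = 1.5000. |1.5733 − 1.5000| / 1.5000 ≈ 4.89% → 4.9%.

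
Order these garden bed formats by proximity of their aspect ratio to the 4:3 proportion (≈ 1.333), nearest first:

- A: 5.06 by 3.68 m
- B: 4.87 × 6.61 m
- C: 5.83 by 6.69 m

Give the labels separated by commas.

A: 5.06/3.68 ≈ 1.375 → |1.375 − 1.333| = 0.042
B: 6.61/4.87 ≈ 1.357 → |1.357 − 1.333| = 0.024
C: 6.69/5.83 ≈ 1.148 → |1.148 − 1.333| = 0.185

B, A, C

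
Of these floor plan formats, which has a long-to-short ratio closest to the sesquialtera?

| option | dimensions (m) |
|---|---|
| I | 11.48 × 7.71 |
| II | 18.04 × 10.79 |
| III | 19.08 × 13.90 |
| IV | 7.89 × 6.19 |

Ratios (long/short): I ≈ 1.489; II ≈ 1.672; III ≈ 1.373; IV ≈ 1.275.
3:2 ≈ 1.500; option I is nearest (Δ 0.011).

I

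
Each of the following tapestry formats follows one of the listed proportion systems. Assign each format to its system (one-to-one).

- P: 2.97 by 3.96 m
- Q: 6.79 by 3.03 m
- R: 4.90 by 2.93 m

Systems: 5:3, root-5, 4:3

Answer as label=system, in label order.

P=4:3, Q=root-5, R=5:3

P = 3.96/2.97 ≈ 1.333 → 4:3 (1.333)
Q = 6.79/3.03 ≈ 2.241 → root-5 (2.236)
R = 4.90/2.93 ≈ 1.672 → 5:3 (1.667)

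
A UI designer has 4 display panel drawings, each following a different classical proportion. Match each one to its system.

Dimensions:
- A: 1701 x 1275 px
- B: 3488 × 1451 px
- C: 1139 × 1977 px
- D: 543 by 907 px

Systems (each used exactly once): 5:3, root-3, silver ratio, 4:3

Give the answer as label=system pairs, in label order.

A=4:3, B=silver ratio, C=root-3, D=5:3

Ratios: A ≈ 1.334; B ≈ 2.404; C ≈ 1.736; D ≈ 1.670.
Targets: 5:3 ≈ 1.667; root-3 ≈ 1.732; silver ratio ≈ 2.414; 4:3 ≈ 1.333.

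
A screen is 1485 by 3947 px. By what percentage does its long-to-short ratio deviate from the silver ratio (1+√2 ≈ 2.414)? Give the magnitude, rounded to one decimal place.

10.1%

Ratio = 3947 / 1485 ≈ 2.6579.
Ideal silver ratio ≈ 2.4142. |2.6579 − 2.4142| / 2.4142 ≈ 10.09% → 10.1%.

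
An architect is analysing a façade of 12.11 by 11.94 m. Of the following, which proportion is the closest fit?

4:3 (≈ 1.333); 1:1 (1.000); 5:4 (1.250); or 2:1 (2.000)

Ratio = 12.11 / 11.94 ≈ 1.014.
Distances: 4:3 1.333 (Δ 0.319); 1:1 1.000 (Δ 0.014); 5:4 1.250 (Δ 0.236); 2:1 2.000 (Δ 0.986).

1:1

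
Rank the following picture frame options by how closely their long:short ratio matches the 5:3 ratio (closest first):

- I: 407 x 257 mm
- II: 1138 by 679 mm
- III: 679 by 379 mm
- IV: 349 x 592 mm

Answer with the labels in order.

II, IV, I, III

I: 407/257 ≈ 1.584 → |1.584 − 1.667| = 0.083
II: 1138/679 ≈ 1.676 → |1.676 − 1.667| = 0.009
III: 679/379 ≈ 1.792 → |1.792 − 1.667| = 0.125
IV: 592/349 ≈ 1.696 → |1.696 − 1.667| = 0.029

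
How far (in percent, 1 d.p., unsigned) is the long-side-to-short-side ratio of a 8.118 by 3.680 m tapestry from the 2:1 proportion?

Ratio = 8.118 / 3.680 ≈ 2.2060.
Ideal 2:1 = 2.0000. |2.2060 − 2.0000| / 2.0000 ≈ 10.30% → 10.3%.

10.3%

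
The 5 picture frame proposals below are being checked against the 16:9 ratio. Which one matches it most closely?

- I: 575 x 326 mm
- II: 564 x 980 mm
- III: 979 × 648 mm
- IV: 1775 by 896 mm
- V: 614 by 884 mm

I

Ratios (long/short): I ≈ 1.764; II ≈ 1.738; III ≈ 1.511; IV ≈ 1.981; V ≈ 1.440.
16:9 ≈ 1.778; option I is nearest (Δ 0.014).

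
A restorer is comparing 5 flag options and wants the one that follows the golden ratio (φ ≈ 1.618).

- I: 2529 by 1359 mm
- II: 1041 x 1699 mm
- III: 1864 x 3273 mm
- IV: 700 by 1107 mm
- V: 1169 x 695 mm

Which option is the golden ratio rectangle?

Target golden ratio ≈ 1.618.
I: 1.861 (Δ0.243)  II: 1.632 (Δ0.014)  III: 1.756 (Δ0.138)  IV: 1.581 (Δ0.037)  V: 1.682 (Δ0.064)

II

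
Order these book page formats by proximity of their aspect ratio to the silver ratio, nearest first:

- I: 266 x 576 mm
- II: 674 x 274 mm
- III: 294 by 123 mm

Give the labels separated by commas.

III, II, I

I: 576/266 ≈ 2.165 → |2.165 − 2.414| = 0.249
II: 674/274 ≈ 2.460 → |2.460 − 2.414| = 0.046
III: 294/123 ≈ 2.390 → |2.390 − 2.414| = 0.024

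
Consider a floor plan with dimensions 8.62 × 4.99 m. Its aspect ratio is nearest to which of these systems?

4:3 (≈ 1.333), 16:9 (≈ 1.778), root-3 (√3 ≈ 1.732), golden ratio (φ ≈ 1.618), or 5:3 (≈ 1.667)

8.62/4.99 ≈ 1.727. Nearest candidates are root-3 (1.732, off by 0.005) and 16:9 (1.778, off by 0.051).

root-3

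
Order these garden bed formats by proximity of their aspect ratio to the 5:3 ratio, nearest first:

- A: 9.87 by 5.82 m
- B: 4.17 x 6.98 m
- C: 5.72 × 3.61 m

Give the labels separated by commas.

B, A, C

Ratios: A = 9.87 / 5.82 ≈ 1.696; B = 6.98 / 4.17 ≈ 1.674; C = 5.72 / 3.61 ≈ 1.584.
|Δ from 1.667|: A 0.029; B 0.007; C 0.083.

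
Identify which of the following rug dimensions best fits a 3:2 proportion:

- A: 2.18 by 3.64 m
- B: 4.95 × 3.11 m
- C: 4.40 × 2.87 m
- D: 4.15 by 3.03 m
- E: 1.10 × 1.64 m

Ratios (long/short): A ≈ 1.670; B ≈ 1.592; C ≈ 1.533; D ≈ 1.370; E ≈ 1.491.
3:2 ≈ 1.500; option E is nearest (Δ 0.009).

E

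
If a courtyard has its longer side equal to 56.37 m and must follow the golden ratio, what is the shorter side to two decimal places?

34.84 m

golden ratio ≈ 1.61803.
Shorter side = 56.37 ÷ 1.61803 ≈ 34.8387 → 34.84 m.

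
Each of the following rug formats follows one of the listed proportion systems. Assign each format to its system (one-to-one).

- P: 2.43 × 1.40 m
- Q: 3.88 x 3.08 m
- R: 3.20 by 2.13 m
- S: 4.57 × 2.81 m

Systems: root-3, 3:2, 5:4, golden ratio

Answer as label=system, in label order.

P=root-3, Q=5:4, R=3:2, S=golden ratio

Ratios: P ≈ 1.736; Q ≈ 1.260; R ≈ 1.502; S ≈ 1.626.
Targets: root-3 ≈ 1.732; 3:2 ≈ 1.500; 5:4 ≈ 1.250; golden ratio ≈ 1.618.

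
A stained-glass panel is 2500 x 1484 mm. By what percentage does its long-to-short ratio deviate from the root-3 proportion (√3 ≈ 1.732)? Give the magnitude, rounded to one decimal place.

Ratio = 2500 / 1484 ≈ 1.6846.
Ideal root-3 ≈ 1.7321. |1.6846 − 1.7321| / 1.7321 ≈ 2.74% → 2.7%.

2.7%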